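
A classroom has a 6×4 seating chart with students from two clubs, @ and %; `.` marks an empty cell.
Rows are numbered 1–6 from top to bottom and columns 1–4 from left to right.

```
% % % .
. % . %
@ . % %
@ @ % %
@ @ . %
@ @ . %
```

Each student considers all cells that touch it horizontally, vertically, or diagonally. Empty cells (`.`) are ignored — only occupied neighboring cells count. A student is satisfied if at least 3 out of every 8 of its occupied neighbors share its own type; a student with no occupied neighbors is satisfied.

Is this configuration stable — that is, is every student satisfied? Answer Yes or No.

Yes

Row 1: (1,1)% 2/2 ok · (1,2)% 3/3 ok · (1,3)% 3/3 ok
Row 2: (2,2)% 4/5 ok · (2,4)% 3/3 ok
Row 3: (3,1)@ 2/3 ok · (3,3)% 5/6 ok · (3,4)% 4/4 ok
Row 4: (4,1)@ 4/4 ok · (4,2)@ 4/6 ok · (4,3)% 4/6 ok · (4,4)% 4/4 ok
Row 5: (5,1)@ 5/5 ok · (5,2)@ 5/6 ok · (5,4)% 3/3 ok
Row 6: (6,1)@ 3/3 ok · (6,2)@ 3/3 ok · (6,4)% 1/1 ok
All meet the threshold, so the configuration is stable.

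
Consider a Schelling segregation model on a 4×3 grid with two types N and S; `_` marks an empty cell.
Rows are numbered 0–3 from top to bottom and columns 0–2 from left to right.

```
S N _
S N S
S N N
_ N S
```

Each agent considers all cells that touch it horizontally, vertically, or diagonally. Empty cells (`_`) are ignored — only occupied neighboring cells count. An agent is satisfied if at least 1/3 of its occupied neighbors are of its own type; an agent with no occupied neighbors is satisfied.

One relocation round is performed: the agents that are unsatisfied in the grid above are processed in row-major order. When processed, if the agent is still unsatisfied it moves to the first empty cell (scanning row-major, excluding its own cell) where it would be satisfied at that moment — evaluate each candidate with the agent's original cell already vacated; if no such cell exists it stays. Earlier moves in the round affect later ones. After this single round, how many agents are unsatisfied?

0

Initially unsatisfied (in order): (0,1), (1,2), (2,0), (3,2).
  (0,1) → (0,2).
  (1,2) → (0,1).
  (2,0): no empty cell satisfies it; stays.
  (3,2) → (3,0).
Resulting grid:
S S N
S N _
S N N
S N _
All satisfied now.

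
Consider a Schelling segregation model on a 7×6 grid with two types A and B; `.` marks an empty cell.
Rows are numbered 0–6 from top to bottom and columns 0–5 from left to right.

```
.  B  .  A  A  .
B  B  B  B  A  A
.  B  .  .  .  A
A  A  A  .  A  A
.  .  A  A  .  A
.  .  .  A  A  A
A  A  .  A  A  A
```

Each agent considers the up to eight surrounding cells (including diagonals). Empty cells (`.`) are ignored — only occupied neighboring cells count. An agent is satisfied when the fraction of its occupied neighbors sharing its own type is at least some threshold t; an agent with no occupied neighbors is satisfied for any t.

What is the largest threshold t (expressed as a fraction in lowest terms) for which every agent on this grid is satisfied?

Row 0: (0,1)B 3/3 · (0,3)A 2/4 · (0,4)A 3/4
Row 1: (1,0)B 3/3 · (1,1)B 4/4 · (1,2)B 4/5 · (1,3)B 1/4 · (1,4)A 4/5 · (1,5)A 3/3
Row 2: (2,1)B 3/6 · (2,5)A 4/4
Row 3: (3,0)A 1/2 · (3,1)A 3/4 · (3,2)A 3/4 · (3,4)A 4/4 · (3,5)A 3/3
Row 4: (4,2)A 4/4 · (4,3)A 5/5 · (4,5)A 4/4
Row 5: (5,3)A 5/5 · (5,4)A 7/7 · (5,5)A 4/4
Row 6: (6,0)A 1/1 · (6,1)A 1/1 · (6,3)A 3/3 · (6,4)A 5/5 · (6,5)A 3/3
The smallest same-type fraction is 1/4 at (1,3), which reduces to 1/4. Any threshold above that leaves this agent unsatisfied.

1/4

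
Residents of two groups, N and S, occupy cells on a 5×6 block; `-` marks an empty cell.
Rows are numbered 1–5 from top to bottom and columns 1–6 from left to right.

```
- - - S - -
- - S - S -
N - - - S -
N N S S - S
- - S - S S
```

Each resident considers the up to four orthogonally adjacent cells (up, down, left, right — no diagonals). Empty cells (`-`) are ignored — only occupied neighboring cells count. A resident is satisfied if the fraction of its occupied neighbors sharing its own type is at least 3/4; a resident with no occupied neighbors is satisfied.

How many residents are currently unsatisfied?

2

(1,4)S 0/0 ok
(2,3)S 0/0 ok
(2,5)S 1/1 ok
(3,1)N 1/1 ok
(3,5)S 1/1 ok
(4,1)N 2/2 ok
(4,2)N 1/2 unhappy
(4,3)S 2/3 unhappy
(4,4)S 1/1 ok
(4,6)S 1/1 ok
(5,3)S 1/1 ok
(5,5)S 1/1 ok
(5,6)S 2/2 ok
Unsatisfied: (4,2), (4,3) — 2 in total.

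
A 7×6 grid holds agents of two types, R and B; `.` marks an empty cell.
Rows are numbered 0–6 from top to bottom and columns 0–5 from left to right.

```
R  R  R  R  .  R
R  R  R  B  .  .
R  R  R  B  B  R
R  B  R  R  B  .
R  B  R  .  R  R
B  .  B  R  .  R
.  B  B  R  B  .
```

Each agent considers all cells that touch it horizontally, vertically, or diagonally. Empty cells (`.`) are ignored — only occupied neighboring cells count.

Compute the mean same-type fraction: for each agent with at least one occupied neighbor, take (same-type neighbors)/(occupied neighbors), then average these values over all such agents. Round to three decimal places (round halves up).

0.588

Row 0: (0,0)R 3/3 · (0,1)R 5/5 · (0,2)R 4/5 · (0,3)R 2/3 · (0,5)R — no occupied neighbors
Row 1: (1,0)R 5/5 · (1,1)R 8/8 · (1,2)R 6/8 · (1,3)B 2/6
Row 2: (2,0)R 4/5 · (2,1)R 7/8 · (2,2)R 5/8 · (2,3)B 3/7 · (2,4)B 3/5 · (2,5)R 0/2
Row 3: (3,0)R 3/5 · (3,1)B 1/8 · (3,2)R 4/7 · (3,3)R 4/7 · (3,4)B 2/6
Row 4: (4,0)R 1/4 · (4,1)B 3/7 · (4,2)R 3/6 · (4,4)R 4/5 · (4,5)R 2/3
Row 5: (5,0)B 2/3 · (5,2)B 3/6 · (5,3)R 3/6 · (5,5)R 2/3
Row 6: (6,1)B 3/3 · (6,2)B 2/4 · (6,3)R 1/4 · (6,4)B 0/3
Sum over 32 agents: 3/3 + 5/5 + 4/5 + 2/3 + 5/5 + 8/8 + 6/8 + 2/6 + 4/5 + 7/8 + 5/8 + 3/7 + 3/5 + 0/2 + 3/5 + 1/8 + 4/7 + 4/7 + 2/6 + 1/4 + 3/7 + 3/6 + 4/5 + 2/3 + 2/3 + 3/6 + 3/6 + 2/3 + 3/3 + 2/4 + 1/4 + 0/3 = 2257/120; mean = 2257/120 ÷ 32 = 2257/3840 = 0.587760… → 0.588.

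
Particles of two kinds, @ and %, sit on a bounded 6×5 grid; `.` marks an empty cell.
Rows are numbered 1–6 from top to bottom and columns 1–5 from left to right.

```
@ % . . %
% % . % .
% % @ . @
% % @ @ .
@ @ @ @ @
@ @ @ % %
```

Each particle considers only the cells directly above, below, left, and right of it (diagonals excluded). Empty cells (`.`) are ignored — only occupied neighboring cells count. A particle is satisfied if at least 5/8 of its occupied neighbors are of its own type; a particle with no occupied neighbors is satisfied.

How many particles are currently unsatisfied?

(1,1)@ 0/2 ✗
(1,2)% 1/2 ✗
(1,5)% 0/0 ✓
(2,1)% 2/3 ✓
(2,2)% 3/3 ✓
(2,4)% 0/0 ✓
(3,1)% 3/3 ✓
(3,2)% 3/4 ✓
(3,3)@ 1/2 ✗
(3,5)@ 0/0 ✓
(4,1)% 2/3 ✓
(4,2)% 2/4 ✗
(4,3)@ 3/4 ✓
(4,4)@ 2/2 ✓
(5,1)@ 2/3 ✓
(5,2)@ 3/4 ✓
(5,3)@ 4/4 ✓
(5,4)@ 3/4 ✓
(5,5)@ 1/2 ✗
(6,1)@ 2/2 ✓
(6,2)@ 3/3 ✓
(6,3)@ 2/3 ✓
(6,4)% 1/3 ✗
(6,5)% 1/2 ✗
Unsatisfied: (1,1), (1,2), (3,3), (4,2), (5,5), (6,4), (6,5) — 7 in total.

7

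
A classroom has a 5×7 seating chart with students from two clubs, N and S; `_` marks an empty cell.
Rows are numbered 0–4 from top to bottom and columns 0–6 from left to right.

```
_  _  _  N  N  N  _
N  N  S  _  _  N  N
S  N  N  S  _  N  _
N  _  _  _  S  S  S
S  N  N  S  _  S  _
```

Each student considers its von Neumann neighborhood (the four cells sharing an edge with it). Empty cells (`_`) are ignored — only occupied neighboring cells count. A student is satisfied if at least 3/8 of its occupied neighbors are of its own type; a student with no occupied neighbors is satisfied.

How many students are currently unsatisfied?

Row 0: (0,3)N 1/1 ✓ · (0,4)N 2/2 ✓ · (0,5)N 2/2 ✓
Row 1: (1,0)N 1/2 ✓ · (1,1)N 2/3 ✓ · (1,2)S 0/2 ✗ · (1,5)N 3/3 ✓ · (1,6)N 1/1 ✓
Row 2: (2,0)S 0/3 ✗ · (2,1)N 2/3 ✓ · (2,2)N 1/3 ✗ · (2,3)S 0/1 ✗ · (2,5)N 1/2 ✓
Row 3: (3,0)N 0/2 ✗ · (3,4)S 1/1 ✓ · (3,5)S 3/4 ✓ · (3,6)S 1/1 ✓
Row 4: (4,0)S 0/2 ✗ · (4,1)N 1/2 ✓ · (4,2)N 1/2 ✓ · (4,3)S 0/1 ✗ · (4,5)S 1/1 ✓
Unsatisfied: (1,2), (2,0), (2,2), (2,3), (3,0), (4,0), (4,3) — 7 in total.

7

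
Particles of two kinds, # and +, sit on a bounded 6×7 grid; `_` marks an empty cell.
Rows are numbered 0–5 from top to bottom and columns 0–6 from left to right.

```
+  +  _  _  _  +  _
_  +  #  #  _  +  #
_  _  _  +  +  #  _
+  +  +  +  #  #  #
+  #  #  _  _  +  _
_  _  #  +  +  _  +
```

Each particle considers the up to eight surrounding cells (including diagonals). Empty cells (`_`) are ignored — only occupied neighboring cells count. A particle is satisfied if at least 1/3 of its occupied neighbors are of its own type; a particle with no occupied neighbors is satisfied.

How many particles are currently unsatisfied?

Row 0: (0,0)+ 2/2 satisfied · (0,1)+ 2/3 satisfied · (0,5)+ 1/2 satisfied
Row 1: (1,1)+ 2/3 satisfied · (1,2)# 1/4 not · (1,3)# 1/3 satisfied · (1,5)+ 2/4 satisfied · (1,6)# 1/3 satisfied
Row 2: (2,3)+ 3/6 satisfied · (2,4)+ 3/7 satisfied · (2,5)# 4/6 satisfied
Row 3: (3,0)+ 2/3 satisfied · (3,1)+ 3/5 satisfied · (3,2)+ 3/5 satisfied · (3,3)+ 3/5 satisfied · (3,4)# 2/6 satisfied · (3,5)# 3/5 satisfied · (3,6)# 2/3 satisfied
Row 4: (4,0)+ 2/3 satisfied · (4,1)# 2/6 satisfied · (4,2)# 2/6 satisfied · (4,5)+ 2/5 satisfied
Row 5: (5,2)# 2/3 satisfied · (5,3)+ 1/3 satisfied · (5,4)+ 2/2 satisfied · (5,6)+ 1/1 satisfied
Unsatisfied: (1,2) — 1 in total.

1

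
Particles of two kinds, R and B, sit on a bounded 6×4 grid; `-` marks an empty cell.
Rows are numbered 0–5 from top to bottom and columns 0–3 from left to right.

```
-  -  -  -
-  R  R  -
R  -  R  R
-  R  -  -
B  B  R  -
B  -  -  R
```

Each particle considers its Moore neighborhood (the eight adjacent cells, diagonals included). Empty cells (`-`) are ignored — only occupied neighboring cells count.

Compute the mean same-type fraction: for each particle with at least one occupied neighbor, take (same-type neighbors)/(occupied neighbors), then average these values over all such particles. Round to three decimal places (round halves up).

0.858

Row 1: (1,1)R 3/3 · (1,2)R 3/3
Row 2: (2,0)R 2/2 · (2,2)R 4/4 · (2,3)R 2/2
Row 3: (3,1)R 3/5
Row 4: (4,0)B 2/3 · (4,1)B 2/4 · (4,2)R 2/3
Row 5: (5,0)B 2/2 · (5,3)R 1/1
Sum over 11 particles: 3/3 + 3/3 + 2/2 + 4/4 + 2/2 + 3/5 + 2/3 + 2/4 + 2/3 + 2/2 + 1/1 = 283/30; mean = 283/30 ÷ 11 = 283/330 = 0.857575… → 0.858.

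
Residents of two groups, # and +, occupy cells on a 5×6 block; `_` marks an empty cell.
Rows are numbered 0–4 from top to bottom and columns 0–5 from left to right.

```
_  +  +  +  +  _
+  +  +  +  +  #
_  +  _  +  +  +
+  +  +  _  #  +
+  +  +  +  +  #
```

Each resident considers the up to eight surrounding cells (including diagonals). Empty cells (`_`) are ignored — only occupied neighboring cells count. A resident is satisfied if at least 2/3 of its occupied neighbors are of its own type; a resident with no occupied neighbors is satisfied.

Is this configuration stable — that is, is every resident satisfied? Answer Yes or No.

(0,1)+ 4/4 ✓
(0,2)+ 5/5 ✓
(0,3)+ 5/5 ✓
(0,4)+ 3/4 ✓
(1,0)+ 3/3 ✓
(1,1)+ 5/5 ✓
(1,2)+ 7/7 ✓
(1,3)+ 7/7 ✓
(1,4)+ 6/7 ✓
(1,5)# 0/4 ✗
(2,1)+ 6/6 ✓
(2,3)+ 5/6 ✓
(2,4)+ 5/7 ✓
(2,5)+ 3/5 ✗
(3,0)+ 4/4 ✓
(3,1)+ 6/6 ✓
(3,2)+ 6/6 ✓
(3,4)# 1/7 ✗
(3,5)+ 3/5 ✗
(4,0)+ 3/3 ✓
(4,1)+ 5/5 ✓
(4,2)+ 4/4 ✓
(4,3)+ 3/4 ✓
(4,4)+ 2/4 ✗
(4,5)# 1/3 ✗
For instance (1,5) has only 0/4 same-type neighbors, below 2/3.

No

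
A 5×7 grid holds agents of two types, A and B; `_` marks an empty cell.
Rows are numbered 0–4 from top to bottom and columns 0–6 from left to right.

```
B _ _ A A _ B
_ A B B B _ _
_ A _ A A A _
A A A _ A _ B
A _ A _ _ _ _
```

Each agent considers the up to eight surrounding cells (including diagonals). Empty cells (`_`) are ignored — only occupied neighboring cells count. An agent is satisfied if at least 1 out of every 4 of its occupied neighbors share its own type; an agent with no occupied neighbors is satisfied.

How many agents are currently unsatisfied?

Row 0: (0,0)B 0/1 ✗ · (0,3)A 1/4 ✓ · (0,4)A 1/3 ✓ · (0,6)B 0/0 ✓
Row 1: (1,1)A 1/3 ✓ · (1,2)B 1/5 ✗ · (1,3)B 2/6 ✓ · (1,4)B 1/6 ✗
Row 2: (2,1)A 4/5 ✓ · (2,3)A 3/6 ✓ · (2,4)A 3/5 ✓ · (2,5)A 2/4 ✓
Row 3: (3,0)A 3/3 ✓ · (3,1)A 5/5 ✓ · (3,2)A 4/4 ✓ · (3,4)A 3/3 ✓ · (3,6)B 0/1 ✗
Row 4: (4,0)A 2/2 ✓ · (4,2)A 2/2 ✓
Unsatisfied: (0,0), (1,2), (1,4), (3,6) — 4 in total.

4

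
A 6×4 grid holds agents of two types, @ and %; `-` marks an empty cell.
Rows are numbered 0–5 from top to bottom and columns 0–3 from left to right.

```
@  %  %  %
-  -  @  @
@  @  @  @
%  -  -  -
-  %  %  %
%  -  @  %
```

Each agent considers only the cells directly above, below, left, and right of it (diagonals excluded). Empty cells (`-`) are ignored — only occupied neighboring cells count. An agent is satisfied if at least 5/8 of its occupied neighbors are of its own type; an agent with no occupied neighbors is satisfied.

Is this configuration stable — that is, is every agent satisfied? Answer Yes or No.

Row 0: (0,0)@ 0/1 ✗ · (0,1)% 1/2 ✗ · (0,2)% 2/3 ✓ · (0,3)% 1/2 ✗
Row 1: (1,2)@ 2/3 ✓ · (1,3)@ 2/3 ✓
Row 2: (2,0)@ 1/2 ✗ · (2,1)@ 2/2 ✓ · (2,2)@ 3/3 ✓ · (2,3)@ 2/2 ✓
Row 3: (3,0)% 0/1 ✗
Row 4: (4,1)% 1/1 ✓ · (4,2)% 2/3 ✓ · (4,3)% 2/2 ✓
Row 5: (5,0)% 0/0 ✓ · (5,2)@ 0/2 ✗ · (5,3)% 1/2 ✗
For instance (0,0) has only 0/1 same-type neighbors, below 5/8.

No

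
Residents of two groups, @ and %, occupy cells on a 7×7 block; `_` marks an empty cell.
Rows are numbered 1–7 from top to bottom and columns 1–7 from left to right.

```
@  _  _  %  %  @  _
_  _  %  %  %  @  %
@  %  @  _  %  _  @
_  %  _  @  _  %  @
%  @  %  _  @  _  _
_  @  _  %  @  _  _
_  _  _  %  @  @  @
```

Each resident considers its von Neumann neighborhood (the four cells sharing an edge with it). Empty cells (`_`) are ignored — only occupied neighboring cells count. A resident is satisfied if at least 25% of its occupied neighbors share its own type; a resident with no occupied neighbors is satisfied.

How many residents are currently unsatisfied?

(1,1)@ 0/0 ✓
(1,4)% 2/2 ✓
(1,5)% 2/3 ✓
(1,6)@ 1/2 ✓
(2,3)% 1/2 ✓
(2,4)% 3/3 ✓
(2,5)% 3/4 ✓
(2,6)@ 1/3 ✓
(2,7)% 0/2 ✗
(3,1)@ 0/1 ✗
(3,2)% 1/3 ✓
(3,3)@ 0/2 ✗
(3,5)% 1/1 ✓
(3,7)@ 1/2 ✓
(4,2)% 1/2 ✓
(4,4)@ 0/0 ✓
(4,6)% 0/1 ✗
(4,7)@ 1/2 ✓
(5,1)% 0/1 ✗
(5,2)@ 1/4 ✓
(5,3)% 0/1 ✗
(5,5)@ 1/1 ✓
(6,2)@ 1/1 ✓
(6,4)% 1/2 ✓
(6,5)@ 2/3 ✓
(7,4)% 1/2 ✓
(7,5)@ 2/3 ✓
(7,6)@ 2/2 ✓
(7,7)@ 1/1 ✓
Unsatisfied: (2,7), (3,1), (3,3), (4,6), (5,1), (5,3) — 6 in total.

6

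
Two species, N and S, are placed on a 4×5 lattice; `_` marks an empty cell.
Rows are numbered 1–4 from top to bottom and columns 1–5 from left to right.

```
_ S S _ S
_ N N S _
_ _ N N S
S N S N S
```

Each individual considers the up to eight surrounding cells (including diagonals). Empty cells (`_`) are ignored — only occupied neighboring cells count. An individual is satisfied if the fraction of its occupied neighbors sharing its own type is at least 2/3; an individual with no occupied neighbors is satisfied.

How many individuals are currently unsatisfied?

Row 1: (1,2)S 1/3 unhappy · (1,3)S 2/4 unhappy · (1,5)S 1/1 ok
Row 2: (2,2)N 2/4 unhappy · (2,3)N 3/6 unhappy · (2,4)S 3/6 unhappy
Row 3: (3,3)N 5/7 ok · (3,4)N 3/7 unhappy · (3,5)S 2/4 unhappy
Row 4: (4,1)S 0/1 unhappy · (4,2)N 1/3 unhappy · (4,3)S 0/4 unhappy · (4,4)N 2/5 unhappy · (4,5)S 1/3 unhappy
Unsatisfied: (1,2), (1,3), (2,2), (2,3), (2,4), (3,4), (3,5), (4,1), (4,2), (4,3), (4,4), (4,5) — 12 in total.

12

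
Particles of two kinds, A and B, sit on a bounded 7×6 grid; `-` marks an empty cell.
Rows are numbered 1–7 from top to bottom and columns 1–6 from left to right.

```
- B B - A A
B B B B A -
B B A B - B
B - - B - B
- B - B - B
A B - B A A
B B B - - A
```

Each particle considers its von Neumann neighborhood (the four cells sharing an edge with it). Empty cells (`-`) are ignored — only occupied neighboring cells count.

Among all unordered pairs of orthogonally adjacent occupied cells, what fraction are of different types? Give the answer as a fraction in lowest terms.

Scan each occupied cell's neighbors to the right and below so each pair is counted once.
From row 1: 0 unlike of 5 pairs (running 0/5).
From row 2: 2 unlike of 8 pairs (running 2/13).
From row 3: 2 unlike of 6 pairs (running 4/19).
From row 4: 0 unlike of 2 pairs (running 4/21).
From row 5: 1 unlike of 3 pairs (running 5/24).
From row 6: 3 unlike of 6 pairs (running 8/30).
From row 7: 0 unlike of 2 pairs (running 8/32).
Total adjacent occupied pairs: 32; unlike-type pairs: 8.
8/32 reduces to 1/4.

1/4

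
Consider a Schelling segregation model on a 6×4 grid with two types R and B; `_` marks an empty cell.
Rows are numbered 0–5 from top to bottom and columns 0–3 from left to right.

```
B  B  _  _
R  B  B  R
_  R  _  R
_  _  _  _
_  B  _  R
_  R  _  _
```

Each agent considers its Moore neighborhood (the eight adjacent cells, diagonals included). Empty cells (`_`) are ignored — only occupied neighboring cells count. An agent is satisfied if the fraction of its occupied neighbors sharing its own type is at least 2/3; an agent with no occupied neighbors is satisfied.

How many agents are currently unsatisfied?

Row 0: (0,0)B 2/3 ✓ · (0,1)B 3/4 ✓
Row 1: (1,0)R 1/4 ✗ · (1,1)B 3/5 ✗ · (1,2)B 2/5 ✗ · (1,3)R 1/2 ✗
Row 2: (2,1)R 1/3 ✗ · (2,3)R 1/2 ✗
Row 4: (4,1)B 0/1 ✗ · (4,3)R 0/0 ✓
Row 5: (5,1)R 0/1 ✗
Unsatisfied: (1,0), (1,1), (1,2), (1,3), (2,1), (2,3), (4,1), (5,1) — 8 in total.

8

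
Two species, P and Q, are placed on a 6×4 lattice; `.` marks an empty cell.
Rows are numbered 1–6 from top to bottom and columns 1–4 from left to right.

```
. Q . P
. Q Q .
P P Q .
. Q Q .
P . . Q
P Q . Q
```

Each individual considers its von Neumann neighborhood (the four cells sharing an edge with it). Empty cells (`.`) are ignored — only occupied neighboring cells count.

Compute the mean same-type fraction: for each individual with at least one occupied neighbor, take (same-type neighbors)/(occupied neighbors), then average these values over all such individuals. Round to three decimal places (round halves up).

(1,2)Q 1/1
(1,4)P — no occupied neighbors
(2,2)Q 2/3
(2,3)Q 2/2
(3,1)P 1/1
(3,2)P 1/4
(3,3)Q 2/3
(4,2)Q 1/2
(4,3)Q 2/2
(5,1)P 1/1
(5,4)Q 1/1
(6,1)P 1/2
(6,2)Q 0/1
(6,4)Q 1/1
Sum over 13 individuals: 1/1 + 2/3 + 2/2 + 1/1 + 1/4 + 2/3 + 1/2 + 2/2 + 1/1 + 1/1 + 1/2 + 0/1 + 1/1 = 115/12; mean = 115/12 ÷ 13 = 115/156 = 0.737179… → 0.737.

0.737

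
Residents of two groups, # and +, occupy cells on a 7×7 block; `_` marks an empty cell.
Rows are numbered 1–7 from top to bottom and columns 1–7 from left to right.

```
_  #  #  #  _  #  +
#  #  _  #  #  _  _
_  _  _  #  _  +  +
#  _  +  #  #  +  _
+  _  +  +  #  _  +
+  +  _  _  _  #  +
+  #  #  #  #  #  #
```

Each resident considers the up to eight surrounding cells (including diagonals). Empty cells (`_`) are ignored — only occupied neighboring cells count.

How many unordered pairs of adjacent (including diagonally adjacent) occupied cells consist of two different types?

Scan each occupied cell's neighbors to the right and below (and the two forward diagonals) so each pair is counted once.
Row 1: #(1,2)–#(1,3)= #(1,2)–#(2,2)= #(1,2)–#(2,1)= #(1,3)–#(1,4)= #(1,3)–#(2,4)= #(1,3)–#(2,2)= #(1,4)–#(2,4)= #(1,4)–#(2,5)= #(1,6)–+(1,7)≠ #(1,6)–#(2,5)=  → 1/10 unlike.
Row 2: #(2,1)–#(2,2)= #(2,4)–#(2,5)= #(2,4)–#(3,4)= #(2,5)–+(3,6)≠ #(2,5)–#(3,4)=  → 1/5 unlike.
Row 3: #(3,4)–#(4,4)= #(3,4)–#(4,5)= #(3,4)–+(4,3)≠ +(3,6)–+(3,7)= +(3,6)–+(4,6)= +(3,6)–#(4,5)≠ +(3,7)–+(4,6)=  → 2/7 unlike.
Row 4: #(4,1)–+(5,1)≠ +(4,3)–#(4,4)≠ +(4,3)–+(5,3)= +(4,3)–+(5,4)= #(4,4)–#(4,5)= #(4,4)–+(5,4)≠ #(4,4)–#(5,5)= #(4,4)–+(5,3)≠ #(4,5)–+(4,6)≠ #(4,5)–#(5,5)= #(4,5)–+(5,4)≠ +(4,6)–+(5,7)= +(4,6)–#(5,5)≠  → 7/13 unlike.
Row 5: +(5,1)–+(6,1)= +(5,1)–+(6,2)= +(5,3)–+(5,4)= +(5,3)–+(6,2)= +(5,4)–#(5,5)≠ #(5,5)–#(6,6)= +(5,7)–+(6,7)= +(5,7)–#(6,6)≠  → 2/8 unlike.
Row 6: +(6,1)–+(6,2)= +(6,1)–+(7,1)= +(6,1)–#(7,2)≠ +(6,2)–#(7,2)≠ +(6,2)–#(7,3)≠ +(6,2)–+(7,1)= #(6,6)–+(6,7)≠ #(6,6)–#(7,6)= #(6,6)–#(7,7)= #(6,6)–#(7,5)= +(6,7)–#(7,7)≠ +(6,7)–#(7,6)≠  → 6/12 unlike.
Row 7: +(7,1)–#(7,2)≠ #(7,2)–#(7,3)= #(7,3)–#(7,4)= #(7,4)–#(7,5)= #(7,5)–#(7,6)= #(7,6)–#(7,7)=  → 1/6 unlike.
Total adjacent occupied pairs: 61; unlike-type pairs: 20.

20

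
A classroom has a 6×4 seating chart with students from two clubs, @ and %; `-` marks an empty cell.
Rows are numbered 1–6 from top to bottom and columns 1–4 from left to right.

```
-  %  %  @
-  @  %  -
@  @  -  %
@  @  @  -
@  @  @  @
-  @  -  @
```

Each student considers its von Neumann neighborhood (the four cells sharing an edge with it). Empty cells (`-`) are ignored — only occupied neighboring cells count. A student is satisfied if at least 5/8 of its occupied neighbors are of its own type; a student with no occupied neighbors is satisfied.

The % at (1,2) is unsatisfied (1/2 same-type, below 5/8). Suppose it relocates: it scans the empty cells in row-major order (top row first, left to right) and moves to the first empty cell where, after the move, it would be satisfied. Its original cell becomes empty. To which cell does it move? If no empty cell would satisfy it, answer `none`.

(1,1)

Vacating (1,2). Empty cells in order:
  (1,1): 0/0 same-type → satisfied — stop here.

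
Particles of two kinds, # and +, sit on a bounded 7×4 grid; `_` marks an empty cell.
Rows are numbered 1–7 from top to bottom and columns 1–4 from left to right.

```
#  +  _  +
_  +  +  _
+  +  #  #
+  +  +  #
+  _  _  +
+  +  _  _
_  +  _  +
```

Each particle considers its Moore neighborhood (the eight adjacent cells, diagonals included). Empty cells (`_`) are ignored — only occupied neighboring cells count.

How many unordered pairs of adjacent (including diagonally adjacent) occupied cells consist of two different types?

Scan each occupied cell's neighbors to the right and below (and the two forward diagonals) so each pair is counted once.
Row 1: #(1,1)–+(1,2)≠ #(1,1)–+(2,2)≠ +(1,2)–+(2,2)= +(1,2)–+(2,3)= +(1,4)–+(2,3)=  → 2/5 unlike.
Row 2: +(2,2)–+(2,3)= +(2,2)–+(3,2)= +(2,2)–#(3,3)≠ +(2,2)–+(3,1)= +(2,3)–#(3,3)≠ +(2,3)–#(3,4)≠ +(2,3)–+(3,2)=  → 3/7 unlike.
Row 3: +(3,1)–+(3,2)= +(3,1)–+(4,1)= +(3,1)–+(4,2)= +(3,2)–#(3,3)≠ +(3,2)–+(4,2)= +(3,2)–+(4,3)= +(3,2)–+(4,1)= #(3,3)–#(3,4)= #(3,3)–+(4,3)≠ #(3,3)–#(4,4)= #(3,3)–+(4,2)≠ #(3,4)–#(4,4)= #(3,4)–+(4,3)≠  → 4/13 unlike.
Row 4: +(4,1)–+(4,2)= +(4,1)–+(5,1)= +(4,2)–+(4,3)= +(4,2)–+(5,1)= +(4,3)–#(4,4)≠ +(4,3)–+(5,4)= #(4,4)–+(5,4)≠  → 2/7 unlike.
Row 5: +(5,1)–+(6,1)= +(5,1)–+(6,2)=  → 0/2 unlike.
Row 6: +(6,1)–+(6,2)= +(6,1)–+(7,2)= +(6,2)–+(7,2)=  → 0/3 unlike.
Total adjacent occupied pairs: 37; unlike-type pairs: 11.

11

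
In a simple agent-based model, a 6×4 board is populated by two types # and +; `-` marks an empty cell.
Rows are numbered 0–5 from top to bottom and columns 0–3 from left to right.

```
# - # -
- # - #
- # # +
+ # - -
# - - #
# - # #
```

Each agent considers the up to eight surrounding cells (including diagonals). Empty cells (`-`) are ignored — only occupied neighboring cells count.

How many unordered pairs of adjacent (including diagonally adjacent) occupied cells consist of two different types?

5

Scan each occupied cell's neighbors to the right and below (and the two forward diagonals) so each pair is counted once.
Row 0: #(0,0)–#(1,1)= #(0,2)–#(1,3)= #(0,2)–#(1,1)=  → 0/3 unlike.
Row 1: #(1,1)–#(2,1)= #(1,1)–#(2,2)= #(1,3)–+(2,3)≠ #(1,3)–#(2,2)=  → 1/4 unlike.
Row 2: #(2,1)–#(2,2)= #(2,1)–#(3,1)= #(2,1)–+(3,0)≠ #(2,2)–+(2,3)≠ #(2,2)–#(3,1)=  → 2/5 unlike.
Row 3: +(3,0)–#(3,1)≠ +(3,0)–#(4,0)≠ #(3,1)–#(4,0)=  → 2/3 unlike.
Row 4: #(4,0)–#(5,0)= #(4,3)–#(5,3)= #(4,3)–#(5,2)=  → 0/3 unlike.
Row 5: #(5,2)–#(5,3)=  → 0/1 unlike.
Total adjacent occupied pairs: 19; unlike-type pairs: 5.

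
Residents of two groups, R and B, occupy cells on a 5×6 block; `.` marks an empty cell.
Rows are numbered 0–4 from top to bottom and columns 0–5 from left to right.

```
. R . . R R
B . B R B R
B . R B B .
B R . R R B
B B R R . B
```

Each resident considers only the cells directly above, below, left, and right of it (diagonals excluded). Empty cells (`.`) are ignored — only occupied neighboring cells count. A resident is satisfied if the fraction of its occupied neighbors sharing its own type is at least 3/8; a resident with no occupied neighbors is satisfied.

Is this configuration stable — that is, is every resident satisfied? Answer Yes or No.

No

(0,1)R 0/0 ✓
(0,4)R 1/2 ✓
(0,5)R 2/2 ✓
(1,0)B 1/1 ✓
(1,2)B 0/2 ✗
(1,3)R 0/3 ✗
(1,4)B 1/4 ✗
(1,5)R 1/2 ✓
(2,0)B 2/2 ✓
(2,2)R 0/2 ✗
(2,3)B 1/4 ✗
(2,4)B 2/3 ✓
(3,0)B 2/3 ✓
(3,1)R 0/2 ✗
(3,3)R 2/3 ✓
(3,4)R 1/3 ✗
(3,5)B 1/2 ✓
(4,0)B 2/2 ✓
(4,1)B 1/3 ✗
(4,2)R 1/2 ✓
(4,3)R 2/2 ✓
(4,5)B 1/1 ✓
For instance (1,2) has only 0/2 same-type neighbors, below 3/8.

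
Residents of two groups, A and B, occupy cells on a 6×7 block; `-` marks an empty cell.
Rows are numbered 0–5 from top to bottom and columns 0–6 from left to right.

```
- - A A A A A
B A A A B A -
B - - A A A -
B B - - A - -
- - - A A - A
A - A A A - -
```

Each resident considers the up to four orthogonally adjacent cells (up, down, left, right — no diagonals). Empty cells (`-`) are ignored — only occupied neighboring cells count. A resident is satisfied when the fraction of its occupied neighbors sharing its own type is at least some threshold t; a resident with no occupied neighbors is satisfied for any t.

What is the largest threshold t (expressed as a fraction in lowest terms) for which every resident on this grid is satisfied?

0/1

(0,2)A 2/2
(0,3)A 3/3
(0,4)A 2/3
(0,5)A 3/3
(0,6)A 1/1
(1,0)B 1/2
(1,1)A 1/2
(1,2)A 3/3
(1,3)A 3/4
(1,4)B 0/4
(1,5)A 2/3
(2,0)B 2/2
(2,3)A 2/2
(2,4)A 3/4
(2,5)A 2/2
(3,0)B 2/2
(3,1)B 1/1
(3,4)A 2/2
(4,3)A 2/2
(4,4)A 3/3
(4,6)A — no occupied neighbors
(5,0)A — no occupied neighbors
(5,2)A 1/1
(5,3)A 3/3
(5,4)A 2/2
The smallest same-type fraction is 0/4 at (1,4), which reduces to 0/1. Any threshold above that leaves this resident unsatisfied.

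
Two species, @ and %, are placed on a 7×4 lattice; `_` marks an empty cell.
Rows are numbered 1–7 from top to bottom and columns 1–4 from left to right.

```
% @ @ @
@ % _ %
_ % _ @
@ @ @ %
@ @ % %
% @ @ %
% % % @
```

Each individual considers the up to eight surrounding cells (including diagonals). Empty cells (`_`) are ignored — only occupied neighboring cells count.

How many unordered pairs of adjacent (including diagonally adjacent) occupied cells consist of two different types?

32

Scan each occupied cell's neighbors to the right and below (and the two forward diagonals) so each pair is counted once.
Row 1: %(1,1)–@(1,2)≠ %(1,1)–@(2,1)≠ %(1,1)–%(2,2)= @(1,2)–@(1,3)= @(1,2)–%(2,2)≠ @(1,2)–@(2,1)= @(1,3)–@(1,4)= @(1,3)–%(2,4)≠ @(1,3)–%(2,2)≠ @(1,4)–%(2,4)≠  → 6/10 unlike.
Row 2: @(2,1)–%(2,2)≠ @(2,1)–%(3,2)≠ %(2,2)–%(3,2)= %(2,4)–@(3,4)≠  → 3/4 unlike.
Row 3: %(3,2)–@(4,2)≠ %(3,2)–@(4,3)≠ %(3,2)–@(4,1)≠ @(3,4)–%(4,4)≠ @(3,4)–@(4,3)=  → 4/5 unlike.
Row 4: @(4,1)–@(4,2)= @(4,1)–@(5,1)= @(4,1)–@(5,2)= @(4,2)–@(4,3)= @(4,2)–@(5,2)= @(4,2)–%(5,3)≠ @(4,2)–@(5,1)= @(4,3)–%(4,4)≠ @(4,3)–%(5,3)≠ @(4,3)–%(5,4)≠ @(4,3)–@(5,2)= %(4,4)–%(5,4)= %(4,4)–%(5,3)=  → 4/13 unlike.
Row 5: @(5,1)–@(5,2)= @(5,1)–%(6,1)≠ @(5,1)–@(6,2)= @(5,2)–%(5,3)≠ @(5,2)–@(6,2)= @(5,2)–@(6,3)= @(5,2)–%(6,1)≠ %(5,3)–%(5,4)= %(5,3)–@(6,3)≠ %(5,3)–%(6,4)= %(5,3)–@(6,2)≠ %(5,4)–%(6,4)= %(5,4)–@(6,3)≠  → 6/13 unlike.
Row 6: %(6,1)–@(6,2)≠ %(6,1)–%(7,1)= %(6,1)–%(7,2)= @(6,2)–@(6,3)= @(6,2)–%(7,2)≠ @(6,2)–%(7,3)≠ @(6,2)–%(7,1)≠ @(6,3)–%(6,4)≠ @(6,3)–%(7,3)≠ @(6,3)–@(7,4)= @(6,3)–%(7,2)≠ %(6,4)–@(7,4)≠ %(6,4)–%(7,3)=  → 8/13 unlike.
Row 7: %(7,1)–%(7,2)= %(7,2)–%(7,3)= %(7,3)–@(7,4)≠  → 1/3 unlike.
Total adjacent occupied pairs: 61; unlike-type pairs: 32.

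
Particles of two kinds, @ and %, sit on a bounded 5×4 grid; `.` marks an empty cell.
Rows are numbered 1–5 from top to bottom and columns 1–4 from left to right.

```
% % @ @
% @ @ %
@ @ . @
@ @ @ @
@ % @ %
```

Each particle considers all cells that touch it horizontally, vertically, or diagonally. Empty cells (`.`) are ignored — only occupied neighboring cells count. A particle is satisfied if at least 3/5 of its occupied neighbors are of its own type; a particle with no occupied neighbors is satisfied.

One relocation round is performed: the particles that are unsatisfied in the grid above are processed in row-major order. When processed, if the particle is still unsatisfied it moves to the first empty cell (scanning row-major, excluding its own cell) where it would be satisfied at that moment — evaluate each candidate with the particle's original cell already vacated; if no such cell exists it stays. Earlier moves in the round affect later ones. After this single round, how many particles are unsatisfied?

Initially unsatisfied (in order): (1,2), (2,1), (2,2), (2,4), (5,2), (5,4).
  (1,2): no empty cell satisfies it; stays.
  (2,1): no empty cell satisfies it; stays.
  (2,2) → (3,3).
  (2,4): no empty cell satisfies it; stays.
  (5,2): no empty cell satisfies it; stays.
  (5,4): no empty cell satisfies it; stays.
Resulting grid:
% % @ @
% . @ %
@ @ @ @
@ @ @ @
@ % @ %
Unsatisfied now: (1,2), (1,3), (2,1), (2,4), (5,2), (5,4).

6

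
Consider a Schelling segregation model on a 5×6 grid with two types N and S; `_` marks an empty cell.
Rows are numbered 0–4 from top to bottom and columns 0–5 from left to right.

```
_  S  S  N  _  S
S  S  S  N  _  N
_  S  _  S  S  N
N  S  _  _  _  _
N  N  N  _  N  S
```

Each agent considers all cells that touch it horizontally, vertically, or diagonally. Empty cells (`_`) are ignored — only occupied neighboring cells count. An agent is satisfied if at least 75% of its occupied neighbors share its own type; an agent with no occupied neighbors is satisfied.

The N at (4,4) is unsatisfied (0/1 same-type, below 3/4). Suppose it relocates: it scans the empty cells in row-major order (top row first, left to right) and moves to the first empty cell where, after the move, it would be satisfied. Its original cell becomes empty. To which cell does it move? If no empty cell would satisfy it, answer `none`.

Vacating (4,4). Empty cells in order:
  (0,0): 0/3 same-type → still unsatisfied.
  (0,4): 3/4 same-type → satisfied — stop here.

(0,4)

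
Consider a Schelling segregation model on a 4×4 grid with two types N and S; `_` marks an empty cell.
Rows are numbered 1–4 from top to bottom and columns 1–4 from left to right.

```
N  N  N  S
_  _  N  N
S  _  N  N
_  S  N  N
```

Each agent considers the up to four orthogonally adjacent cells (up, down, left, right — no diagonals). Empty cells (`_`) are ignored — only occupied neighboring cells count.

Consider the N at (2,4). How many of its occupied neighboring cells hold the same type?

2

Occupied neighbors of (2,4): (1,4)=S, (3,4)=N, (2,3)=N.
Same type (N): 2 of 3.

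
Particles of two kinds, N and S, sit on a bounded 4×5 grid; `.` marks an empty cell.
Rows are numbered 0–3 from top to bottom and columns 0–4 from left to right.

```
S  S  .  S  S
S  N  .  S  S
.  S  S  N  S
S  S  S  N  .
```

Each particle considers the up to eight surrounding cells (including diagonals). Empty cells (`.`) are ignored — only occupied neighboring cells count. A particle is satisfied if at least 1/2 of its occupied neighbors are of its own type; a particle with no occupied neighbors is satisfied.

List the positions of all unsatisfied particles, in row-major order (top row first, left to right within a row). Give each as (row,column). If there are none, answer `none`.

(1,1), (2,3), (3,3)

Row 0: (0,0)S 2/3 ok · (0,1)S 2/3 ok · (0,3)S 3/3 ok · (0,4)S 3/3 ok
Row 1: (1,0)S 3/4 ok · (1,1)N 0/5 unhappy · (1,3)S 5/6 ok · (1,4)S 4/5 ok
Row 2: (2,1)S 5/6 ok · (2,2)S 4/7 ok · (2,3)N 1/6 unhappy · (2,4)S 2/4 ok
Row 3: (3,0)S 2/2 ok · (3,1)S 4/4 ok · (3,2)S 3/5 ok · (3,3)N 1/4 unhappy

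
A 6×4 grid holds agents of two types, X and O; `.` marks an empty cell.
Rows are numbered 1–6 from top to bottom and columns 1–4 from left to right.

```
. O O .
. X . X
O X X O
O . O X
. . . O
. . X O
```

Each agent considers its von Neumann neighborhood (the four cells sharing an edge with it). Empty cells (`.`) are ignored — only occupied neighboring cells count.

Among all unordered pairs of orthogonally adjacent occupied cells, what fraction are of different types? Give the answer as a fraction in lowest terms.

9/14

Scan each occupied cell's neighbors to the right and below so each pair is counted once.
From row 1: 1 unlike of 2 pairs (running 1/2).
From row 2: 1 unlike of 2 pairs (running 2/4).
From row 3: 4 unlike of 6 pairs (running 6/10).
From row 4: 2 unlike of 2 pairs (running 8/12).
From row 5: 0 unlike of 1 pairs (running 8/13).
From row 6: 1 unlike of 1 pairs (running 9/14).
Total adjacent occupied pairs: 14; unlike-type pairs: 9.
9/14 is already in lowest terms.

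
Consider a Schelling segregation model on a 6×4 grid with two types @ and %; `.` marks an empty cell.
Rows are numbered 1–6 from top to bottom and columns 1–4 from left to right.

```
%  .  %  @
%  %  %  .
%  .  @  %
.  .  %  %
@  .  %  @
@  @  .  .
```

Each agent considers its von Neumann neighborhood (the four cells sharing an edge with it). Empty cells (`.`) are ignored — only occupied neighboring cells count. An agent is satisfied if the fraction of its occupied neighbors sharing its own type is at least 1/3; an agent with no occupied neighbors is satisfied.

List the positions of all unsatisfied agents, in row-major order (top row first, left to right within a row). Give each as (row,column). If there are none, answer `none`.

(1,4), (3,3), (5,4)

Row 1: (1,1)% 1/1 ✓ · (1,3)% 1/2 ✓ · (1,4)@ 0/1 ✗
Row 2: (2,1)% 3/3 ✓ · (2,2)% 2/2 ✓ · (2,3)% 2/3 ✓
Row 3: (3,1)% 1/1 ✓ · (3,3)@ 0/3 ✗ · (3,4)% 1/2 ✓
Row 4: (4,3)% 2/3 ✓ · (4,4)% 2/3 ✓
Row 5: (5,1)@ 1/1 ✓ · (5,3)% 1/2 ✓ · (5,4)@ 0/2 ✗
Row 6: (6,1)@ 2/2 ✓ · (6,2)@ 1/1 ✓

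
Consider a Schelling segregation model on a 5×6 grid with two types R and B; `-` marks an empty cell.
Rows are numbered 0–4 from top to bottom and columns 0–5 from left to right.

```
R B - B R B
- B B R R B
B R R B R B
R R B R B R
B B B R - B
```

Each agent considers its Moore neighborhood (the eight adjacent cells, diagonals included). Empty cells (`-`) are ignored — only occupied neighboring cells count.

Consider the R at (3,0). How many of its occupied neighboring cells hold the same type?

2

Occupied neighbors of (3,0): (2,0)=B, (2,1)=R, (3,1)=R, (4,0)=B, (4,1)=B.
Same type (R): 2 of 5.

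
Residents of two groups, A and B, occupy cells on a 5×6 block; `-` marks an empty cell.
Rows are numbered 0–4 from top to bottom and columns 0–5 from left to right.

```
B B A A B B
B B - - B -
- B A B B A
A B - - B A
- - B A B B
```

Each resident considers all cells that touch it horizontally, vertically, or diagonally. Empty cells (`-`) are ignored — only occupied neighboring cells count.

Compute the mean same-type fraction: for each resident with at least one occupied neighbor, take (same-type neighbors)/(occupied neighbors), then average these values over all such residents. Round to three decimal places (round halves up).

0.525

Row 0: (0,0)B 3/3 · (0,1)B 3/4 · (0,2)A 1/3 · (0,3)A 1/3 · (0,4)B 2/3 · (0,5)B 2/2
Row 1: (1,0)B 4/4 · (1,1)B 4/6 · (1,4)B 4/6
Row 2: (2,1)B 3/5 · (2,2)A 0/4 · (2,3)B 3/4 · (2,4)B 3/5 · (2,5)A 1/4
Row 3: (3,0)A 0/2 · (3,1)B 2/4 · (3,4)B 4/7 · (3,5)A 1/5
Row 4: (4,2)B 1/2 · (4,3)A 0/3 · (4,4)B 2/4 · (4,5)B 2/3
Sum over 22 residents: 3/3 + 3/4 + 1/3 + 1/3 + 2/3 + 2/2 + 4/4 + 4/6 + 4/6 + 3/5 + 0/4 + 3/4 + 3/5 + 1/4 + 0/2 + 2/4 + 4/7 + 1/5 + 1/2 + 0/3 + 2/4 + 2/3 = 4853/420; mean = 4853/420 ÷ 22 = 4853/9240 = 0.525216… → 0.525.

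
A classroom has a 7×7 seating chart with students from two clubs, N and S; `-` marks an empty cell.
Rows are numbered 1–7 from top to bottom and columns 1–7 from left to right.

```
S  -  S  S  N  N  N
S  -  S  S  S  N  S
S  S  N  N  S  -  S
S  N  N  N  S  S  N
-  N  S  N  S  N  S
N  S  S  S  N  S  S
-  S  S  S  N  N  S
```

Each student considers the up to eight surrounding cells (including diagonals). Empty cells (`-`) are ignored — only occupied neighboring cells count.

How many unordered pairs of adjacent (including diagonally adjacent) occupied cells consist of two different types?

58

Scan each occupied cell's neighbors to the right and below (and the two forward diagonals) so each pair is counted once.
Row 1: S(1,1)–S(2,1)= S(1,3)–S(1,4)= S(1,3)–S(2,3)= S(1,3)–S(2,4)= S(1,4)–N(1,5)≠ S(1,4)–S(2,4)= S(1,4)–S(2,5)= S(1,4)–S(2,3)= N(1,5)–N(1,6)= N(1,5)–S(2,5)≠ N(1,5)–N(2,6)= N(1,5)–S(2,4)≠ N(1,6)–N(1,7)= N(1,6)–N(2,6)= N(1,6)–S(2,7)≠ N(1,6)–S(2,5)≠ N(1,7)–S(2,7)≠ N(1,7)–N(2,6)=  → 6/18 unlike.
Row 2: S(2,1)–S(3,1)= S(2,1)–S(3,2)= S(2,3)–S(2,4)= S(2,3)–N(3,3)≠ S(2,3)–N(3,4)≠ S(2,3)–S(3,2)= S(2,4)–S(2,5)= S(2,4)–N(3,4)≠ S(2,4)–S(3,5)= S(2,4)–N(3,3)≠ S(2,5)–N(2,6)≠ S(2,5)–S(3,5)= S(2,5)–N(3,4)≠ N(2,6)–S(2,7)≠ N(2,6)–S(3,7)≠ N(2,6)–S(3,5)≠ S(2,7)–S(3,7)=  → 9/17 unlike.
Row 3: S(3,1)–S(3,2)= S(3,1)–S(4,1)= S(3,1)–N(4,2)≠ S(3,2)–N(3,3)≠ S(3,2)–N(4,2)≠ S(3,2)–N(4,3)≠ S(3,2)–S(4,1)= N(3,3)–N(3,4)= N(3,3)–N(4,3)= N(3,3)–N(4,4)= N(3,3)–N(4,2)= N(3,4)–S(3,5)≠ N(3,4)–N(4,4)= N(3,4)–S(4,5)≠ N(3,4)–N(4,3)= S(3,5)–S(4,5)= S(3,5)–S(4,6)= S(3,5)–N(4,4)≠ S(3,7)–N(4,7)≠ S(3,7)–S(4,6)=  → 8/20 unlike.
Row 4: S(4,1)–N(4,2)≠ S(4,1)–N(5,2)≠ N(4,2)–N(4,3)= N(4,2)–N(5,2)= N(4,2)–S(5,3)≠ N(4,3)–N(4,4)= N(4,3)–S(5,3)≠ N(4,3)–N(5,4)= N(4,3)–N(5,2)= N(4,4)–S(4,5)≠ N(4,4)–N(5,4)= N(4,4)–S(5,5)≠ N(4,4)–S(5,3)≠ S(4,5)–S(4,6)= S(4,5)–S(5,5)= S(4,5)–N(5,6)≠ S(4,5)–N(5,4)≠ S(4,6)–N(4,7)≠ S(4,6)–N(5,6)≠ S(4,6)–S(5,7)= S(4,6)–S(5,5)= N(4,7)–S(5,7)≠ N(4,7)–N(5,6)=  → 12/23 unlike.
Row 5: N(5,2)–S(5,3)≠ N(5,2)–S(6,2)≠ N(5,2)–S(6,3)≠ N(5,2)–N(6,1)= S(5,3)–N(5,4)≠ S(5,3)–S(6,3)= S(5,3)–S(6,4)= S(5,3)–S(6,2)= N(5,4)–S(5,5)≠ N(5,4)–S(6,4)≠ N(5,4)–N(6,5)= N(5,4)–S(6,3)≠ S(5,5)–N(5,6)≠ S(5,5)–N(6,5)≠ S(5,5)–S(6,6)= S(5,5)–S(6,4)= N(5,6)–S(5,7)≠ N(5,6)–S(6,6)≠ N(5,6)–S(6,7)≠ N(5,6)–N(6,5)= S(5,7)–S(6,7)= S(5,7)–S(6,6)=  → 12/22 unlike.
Row 6: N(6,1)–S(6,2)≠ N(6,1)–S(7,2)≠ S(6,2)–S(6,3)= S(6,2)–S(7,2)= S(6,2)–S(7,3)= S(6,3)–S(6,4)= S(6,3)–S(7,3)= S(6,3)–S(7,4)= S(6,3)–S(7,2)= S(6,4)–N(6,5)≠ S(6,4)–S(7,4)= S(6,4)–N(7,5)≠ S(6,4)–S(7,3)= N(6,5)–S(6,6)≠ N(6,5)–N(7,5)= N(6,5)–N(7,6)= N(6,5)–S(7,4)≠ S(6,6)–S(6,7)= S(6,6)–N(7,6)≠ S(6,6)–S(7,7)= S(6,6)–N(7,5)≠ S(6,7)–S(7,7)= S(6,7)–N(7,6)≠  → 9/23 unlike.
Row 7: S(7,2)–S(7,3)= S(7,3)–S(7,4)= S(7,4)–N(7,5)≠ N(7,5)–N(7,6)= N(7,6)–S(7,7)≠  → 2/5 unlike.
Total adjacent occupied pairs: 128; unlike-type pairs: 58.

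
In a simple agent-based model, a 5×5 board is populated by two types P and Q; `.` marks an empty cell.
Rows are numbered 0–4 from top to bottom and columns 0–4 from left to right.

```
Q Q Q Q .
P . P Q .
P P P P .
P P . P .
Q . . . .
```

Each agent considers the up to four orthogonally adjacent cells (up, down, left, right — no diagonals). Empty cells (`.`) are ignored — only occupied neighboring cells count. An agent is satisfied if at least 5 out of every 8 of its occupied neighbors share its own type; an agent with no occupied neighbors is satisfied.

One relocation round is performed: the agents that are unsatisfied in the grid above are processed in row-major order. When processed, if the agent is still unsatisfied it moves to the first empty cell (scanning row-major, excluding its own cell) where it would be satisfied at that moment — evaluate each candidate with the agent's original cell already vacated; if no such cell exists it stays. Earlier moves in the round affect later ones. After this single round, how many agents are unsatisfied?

1

Initially unsatisfied (in order): (0,0), (1,0), (1,2), (1,3), (4,0).
  (0,0) → (0,4).
  (1,0): now satisfied by earlier moves; stays.
  (1,2) → (1,1).
  (1,3) → (1,4).
  (4,0) → (1,3).
Resulting grid:
. Q Q Q Q
P P . Q Q
P P P P .
P P . P .
. . . . .
Unsatisfied now: (0,1).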